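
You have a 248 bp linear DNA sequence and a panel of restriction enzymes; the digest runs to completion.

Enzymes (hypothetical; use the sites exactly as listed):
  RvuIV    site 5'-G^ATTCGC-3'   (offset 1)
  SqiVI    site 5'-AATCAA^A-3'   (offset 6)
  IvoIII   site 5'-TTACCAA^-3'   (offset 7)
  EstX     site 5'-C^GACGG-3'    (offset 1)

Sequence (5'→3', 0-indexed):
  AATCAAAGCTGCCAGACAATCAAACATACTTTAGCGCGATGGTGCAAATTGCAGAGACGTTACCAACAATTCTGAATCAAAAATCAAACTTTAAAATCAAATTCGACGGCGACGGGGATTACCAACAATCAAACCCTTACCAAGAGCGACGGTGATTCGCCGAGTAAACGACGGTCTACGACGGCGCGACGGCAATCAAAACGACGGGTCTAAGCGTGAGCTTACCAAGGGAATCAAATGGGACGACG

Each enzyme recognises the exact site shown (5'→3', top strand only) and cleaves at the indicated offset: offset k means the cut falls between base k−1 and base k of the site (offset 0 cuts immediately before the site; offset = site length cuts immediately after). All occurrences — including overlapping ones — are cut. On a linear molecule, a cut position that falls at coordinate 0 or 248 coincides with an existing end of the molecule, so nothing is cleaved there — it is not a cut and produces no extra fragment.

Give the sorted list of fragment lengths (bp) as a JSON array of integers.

Site scan:
  RvuIV GATTCGC/1: at [153] ⇒ [154]
  SqiVI AATCAAA/6: at [0, 17, 74, 81, 94, 126, 193, 231] ⇒ [6, 23, 80, 87, 100, 132, 199, 237]
  IvoIII TTACCAA/7: at [59, 118, 136, 221] ⇒ [66, 125, 143, 228]
  EstX CGACGG/1: at [103, 109, 146, 168, 178, 186, 201] ⇒ [104, 110, 147, 169, 179, 187, 202]

All cut coordinates (distinct, sorted): [6, 23, 66, 80, 87, 100, 104, 110, 125, 132, 143, 147, 154, 169, 179, 187, 199, 202, 228, 237]

Fragments:
  [0,6): 6 bp
  [6,23): 17 bp
  [23,66): 43 bp
  [66,80): 14 bp
  [80,87): 7 bp
  [87,100): 13 bp
  [100,104): 4 bp
  [104,110): 6 bp
  [110,125): 15 bp
  [125,132): 7 bp
  [132,143): 11 bp
  [143,147): 4 bp
  [147,154): 7 bp
  [154,169): 15 bp
  [169,179): 10 bp
  [179,187): 8 bp
  [187,199): 12 bp
  [199,202): 3 bp
  [202,228): 26 bp
  [228,237): 9 bp
  [237,248): 11 bp

[3,4,4,6,6,7,7,7,8,9,10,11,11,12,13,14,15,15,17,26,43]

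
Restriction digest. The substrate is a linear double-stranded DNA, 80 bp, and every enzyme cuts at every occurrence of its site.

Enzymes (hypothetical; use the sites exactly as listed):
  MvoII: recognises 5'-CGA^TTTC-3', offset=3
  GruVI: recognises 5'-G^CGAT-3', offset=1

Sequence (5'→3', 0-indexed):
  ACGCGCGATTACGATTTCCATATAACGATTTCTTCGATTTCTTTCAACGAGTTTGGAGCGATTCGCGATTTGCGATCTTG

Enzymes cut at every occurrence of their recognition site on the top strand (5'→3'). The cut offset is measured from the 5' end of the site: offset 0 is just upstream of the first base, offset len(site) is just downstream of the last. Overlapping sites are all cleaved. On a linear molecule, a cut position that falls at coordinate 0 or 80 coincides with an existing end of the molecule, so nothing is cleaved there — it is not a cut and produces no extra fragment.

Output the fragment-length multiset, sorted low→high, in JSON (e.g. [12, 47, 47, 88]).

Site scan:
  MvoII CGATTTC/3: at [11, 25, 34] ⇒ [14, 28, 37]
  GruVI GCGAT/1: at [4, 57, 64, 71] ⇒ [5, 58, 65, 72]

Pooled cuts: [5, 14, 28, 37, 58, 65, 72]

Fragments:
  [0,5): 5 bp
  [5,14): 9 bp
  [14,28): 14 bp
  [28,37): 9 bp
  [37,58): 21 bp
  [58,65): 7 bp
  [65,72): 7 bp
  [72,80): 8 bp

[5,7,7,8,9,9,14,21]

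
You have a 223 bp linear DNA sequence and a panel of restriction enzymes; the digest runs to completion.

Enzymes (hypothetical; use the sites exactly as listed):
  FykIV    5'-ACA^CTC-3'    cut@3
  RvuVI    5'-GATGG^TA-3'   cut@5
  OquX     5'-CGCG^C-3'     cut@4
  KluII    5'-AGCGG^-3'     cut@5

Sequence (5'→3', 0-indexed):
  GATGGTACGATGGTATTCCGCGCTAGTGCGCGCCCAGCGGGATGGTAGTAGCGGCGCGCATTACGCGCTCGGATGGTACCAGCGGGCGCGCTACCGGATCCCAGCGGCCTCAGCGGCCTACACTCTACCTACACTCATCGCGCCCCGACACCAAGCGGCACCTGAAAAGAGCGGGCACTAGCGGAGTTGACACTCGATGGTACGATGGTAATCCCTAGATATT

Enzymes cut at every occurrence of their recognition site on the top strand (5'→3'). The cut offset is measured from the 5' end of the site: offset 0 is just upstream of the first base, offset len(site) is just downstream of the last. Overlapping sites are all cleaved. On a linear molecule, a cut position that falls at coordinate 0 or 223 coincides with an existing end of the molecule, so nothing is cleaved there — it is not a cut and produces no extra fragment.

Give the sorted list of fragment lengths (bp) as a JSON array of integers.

Scan for sites:
  FykIV ACACTC/3: at [119, 130, 189] ⇒ [122, 133, 192]
  RvuVI GATGGTA/5: at [0, 8, 40, 71, 195, 203] ⇒ [5, 13, 45, 76, 200, 208]
  OquX CGCGC/4: at [18, 28, 54, 63, 86, 138] ⇒ [22, 32, 58, 67, 90, 142]
  KluII AGCGG/5: at [35, 49, 80, 102, 111, 153, 169, 179] ⇒ [40, 54, 85, 107, 116, 158, 174, 184]

Pooled cuts: [5, 13, 22, 32, 40, 45, 54, 58, 67, 76, 85, 90, 107, 116, 122, 133, 142, 158, 174, 184, 192, 200, 208]

Fragments:
  [0,5): 5 bp
  [5,13): 8 bp
  [13,22): 9 bp
  [22,32): 10 bp
  [32,40): 8 bp
  [40,45): 5 bp
  [45,54): 9 bp
  [54,58): 4 bp
  [58,67): 9 bp
  [67,76): 9 bp
  [76,85): 9 bp
  [85,90): 5 bp
  [90,107): 17 bp
  [107,116): 9 bp
  [116,122): 6 bp
  [122,133): 11 bp
  [133,142): 9 bp
  [142,158): 16 bp
  [158,174): 16 bp
  [174,184): 10 bp
  [184,192): 8 bp
  [192,200): 8 bp
  [200,208): 8 bp
  [208,223): 15 bp

[4,5,5,5,6,8,8,8,8,8,9,9,9,9,9,9,9,10,10,11,15,16,16,17]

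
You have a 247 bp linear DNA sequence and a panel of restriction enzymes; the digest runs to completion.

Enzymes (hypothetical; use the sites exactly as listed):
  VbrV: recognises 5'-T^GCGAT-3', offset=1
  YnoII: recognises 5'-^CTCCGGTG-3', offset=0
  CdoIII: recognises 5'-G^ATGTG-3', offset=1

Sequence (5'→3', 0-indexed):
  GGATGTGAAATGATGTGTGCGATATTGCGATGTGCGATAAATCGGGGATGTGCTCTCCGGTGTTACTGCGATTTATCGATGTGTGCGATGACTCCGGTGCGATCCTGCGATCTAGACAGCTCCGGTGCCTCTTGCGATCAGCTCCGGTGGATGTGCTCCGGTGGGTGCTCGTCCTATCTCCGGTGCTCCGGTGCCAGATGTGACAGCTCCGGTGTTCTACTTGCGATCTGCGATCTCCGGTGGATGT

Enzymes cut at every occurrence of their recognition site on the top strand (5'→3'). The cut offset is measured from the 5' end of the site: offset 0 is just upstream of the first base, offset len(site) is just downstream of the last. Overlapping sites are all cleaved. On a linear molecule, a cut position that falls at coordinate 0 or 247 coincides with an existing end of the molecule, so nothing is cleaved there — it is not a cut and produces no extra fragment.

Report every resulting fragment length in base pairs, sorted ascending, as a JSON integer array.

Per-enzyme occurrences:
  VbrV (TGCGAT, off=1): starts [17, 25, 32, 66, 83, 97, 105, 132, 221, 228] → cuts [18, 26, 33, 67, 84, 98, 106, 133, 222, 229]
  YnoII (CTCCGGTG, off=0): starts [54, 91, 119, 141, 155, 177, 185, 206, 234] → cuts [54, 91, 119, 141, 155, 177, 185, 206, 234]
  CdoIII (GATGTG, off=1): starts [1, 11, 28, 46, 77, 149, 196] → cuts [2, 12, 29, 47, 78, 150, 197]

All cut coordinates (distinct, sorted): [2, 12, 18, 26, 29, 33, 47, 54, 67, 78, 84, 91, 98, 106, 119, 133, 141, 150, 155, 177, 185, 197, 206, 222, 229, 234]

Fragment lengths:
  [0,2): 2 bp
  [2,12): 10 bp
  [12,18): 6 bp
  [18,26): 8 bp
  [26,29): 3 bp
  [29,33): 4 bp
  [33,47): 14 bp
  [47,54): 7 bp
  [54,67): 13 bp
  [67,78): 11 bp
  [78,84): 6 bp
  [84,91): 7 bp
  [91,98): 7 bp
  [98,106): 8 bp
  [106,119): 13 bp
  [119,133): 14 bp
  [133,141): 8 bp
  [141,150): 9 bp
  [150,155): 5 bp
  [155,177): 22 bp
  [177,185): 8 bp
  [185,197): 12 bp
  [197,206): 9 bp
  [206,222): 16 bp
  [222,229): 7 bp
  [229,234): 5 bp
  [234,247): 13 bp

[2,3,4,5,5,6,6,7,7,7,7,8,8,8,8,9,9,10,11,12,13,13,13,14,14,16,22]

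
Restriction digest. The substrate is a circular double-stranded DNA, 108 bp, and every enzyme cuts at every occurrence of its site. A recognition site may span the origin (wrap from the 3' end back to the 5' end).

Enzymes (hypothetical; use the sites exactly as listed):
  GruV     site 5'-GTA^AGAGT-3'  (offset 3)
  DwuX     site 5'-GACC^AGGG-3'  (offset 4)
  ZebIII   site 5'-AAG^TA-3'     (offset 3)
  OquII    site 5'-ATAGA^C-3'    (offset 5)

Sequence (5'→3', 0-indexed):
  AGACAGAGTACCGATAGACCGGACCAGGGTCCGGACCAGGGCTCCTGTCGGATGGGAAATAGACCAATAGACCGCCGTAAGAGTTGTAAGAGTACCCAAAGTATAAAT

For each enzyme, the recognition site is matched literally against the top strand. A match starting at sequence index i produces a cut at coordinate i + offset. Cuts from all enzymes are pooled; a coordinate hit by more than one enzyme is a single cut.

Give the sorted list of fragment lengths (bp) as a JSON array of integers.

[7,8,8,9,10,12,13,15,26]

Site scan:
  GruV GTAAGAGT/3: at [76, 85] ⇒ [79, 88]
  DwuX GACCAGGG/4: at [21, 33] ⇒ [25, 37]
  ZebIII AAGTA/3: at [98] ⇒ [101]
  OquII ATAGAC/5: at [13, 58, 66, 106] ⇒ [3, 18, 63, 71]

All cut coordinates (distinct, sorted): [3, 18, 25, 37, 63, 71, 79, 88, 101]

Fragment lengths:
  3→18: 15 bp
  18→25: 7 bp
  25→37: 12 bp
  37→63: 26 bp
  63→71: 8 bp
  71→79: 8 bp
  79→88: 9 bp
  88→101: 13 bp
  101→3 (wrap): 108-101+3 = 10 bp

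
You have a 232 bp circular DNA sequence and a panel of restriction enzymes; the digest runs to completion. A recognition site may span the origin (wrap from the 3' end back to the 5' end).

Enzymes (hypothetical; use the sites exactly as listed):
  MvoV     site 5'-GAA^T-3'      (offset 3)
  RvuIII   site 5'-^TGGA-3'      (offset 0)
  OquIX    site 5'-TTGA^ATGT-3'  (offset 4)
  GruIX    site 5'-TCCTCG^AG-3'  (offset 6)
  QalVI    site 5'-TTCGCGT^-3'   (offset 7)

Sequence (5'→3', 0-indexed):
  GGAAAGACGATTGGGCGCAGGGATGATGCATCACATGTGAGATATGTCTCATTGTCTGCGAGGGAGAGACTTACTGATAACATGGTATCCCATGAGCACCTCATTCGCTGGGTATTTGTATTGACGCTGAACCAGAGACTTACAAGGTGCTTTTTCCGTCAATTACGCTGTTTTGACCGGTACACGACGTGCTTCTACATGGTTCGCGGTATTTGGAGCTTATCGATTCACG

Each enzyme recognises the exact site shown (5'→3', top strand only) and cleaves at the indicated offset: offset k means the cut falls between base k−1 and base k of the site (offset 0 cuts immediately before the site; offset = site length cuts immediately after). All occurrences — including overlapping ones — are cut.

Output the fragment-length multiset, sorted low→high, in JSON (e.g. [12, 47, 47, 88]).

[232]

Scan for sites:
  MvoV (GAAT, off=3): no sites
  RvuIII TGGA/0: at [213] ⇒ [213]
  OquIX (TTGAATGT, off=4): no sites
  GruIX (TCCTCGAG, off=6): no sites
  QalVI (TTCGCGT, off=7): no sites

All cut coordinates (distinct, sorted): [213]

Fragment lengths:
  213→213 (wrap): 232-213+213 = 232 bp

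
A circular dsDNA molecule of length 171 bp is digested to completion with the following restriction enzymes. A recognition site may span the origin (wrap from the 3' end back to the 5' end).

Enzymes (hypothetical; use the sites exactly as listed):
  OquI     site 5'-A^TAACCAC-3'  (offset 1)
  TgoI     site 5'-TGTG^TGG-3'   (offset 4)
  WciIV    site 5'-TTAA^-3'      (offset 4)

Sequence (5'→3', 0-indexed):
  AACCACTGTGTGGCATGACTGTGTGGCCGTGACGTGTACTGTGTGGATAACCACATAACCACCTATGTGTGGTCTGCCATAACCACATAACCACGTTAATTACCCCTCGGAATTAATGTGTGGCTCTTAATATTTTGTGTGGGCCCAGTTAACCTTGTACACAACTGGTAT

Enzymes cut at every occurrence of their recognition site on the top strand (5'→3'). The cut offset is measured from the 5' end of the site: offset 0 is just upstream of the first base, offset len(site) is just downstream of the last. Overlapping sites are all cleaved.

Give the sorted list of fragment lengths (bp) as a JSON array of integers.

Site scan:
  OquI ATAACCAC/1: at [46, 54, 78, 86, 169] ⇒ [47, 55, 79, 87, 170]
  TgoI TGTGTGG/4: at [6, 19, 39, 65, 116, 135] ⇒ [10, 23, 43, 69, 120, 139]
  WciIV TTAA/4: at [95, 112, 126, 148] ⇒ [99, 116, 130, 152]

All cut coordinates (distinct, sorted): [10, 23, 43, 47, 55, 69, 79, 87, 99, 116, 120, 130, 139, 152, 170]

Fragments:
  10→23: 13 bp
  23→43: 20 bp
  43→47: 4 bp
  47→55: 8 bp
  55→69: 14 bp
  69→79: 10 bp
  79→87: 8 bp
  87→99: 12 bp
  99→116: 17 bp
  116→120: 4 bp
  120→130: 10 bp
  130→139: 9 bp
  139→152: 13 bp
  152→170: 18 bp
  170→10 (wrap): 171-170+10 = 11 bp

[4,4,8,8,9,10,10,11,12,13,13,14,17,18,20]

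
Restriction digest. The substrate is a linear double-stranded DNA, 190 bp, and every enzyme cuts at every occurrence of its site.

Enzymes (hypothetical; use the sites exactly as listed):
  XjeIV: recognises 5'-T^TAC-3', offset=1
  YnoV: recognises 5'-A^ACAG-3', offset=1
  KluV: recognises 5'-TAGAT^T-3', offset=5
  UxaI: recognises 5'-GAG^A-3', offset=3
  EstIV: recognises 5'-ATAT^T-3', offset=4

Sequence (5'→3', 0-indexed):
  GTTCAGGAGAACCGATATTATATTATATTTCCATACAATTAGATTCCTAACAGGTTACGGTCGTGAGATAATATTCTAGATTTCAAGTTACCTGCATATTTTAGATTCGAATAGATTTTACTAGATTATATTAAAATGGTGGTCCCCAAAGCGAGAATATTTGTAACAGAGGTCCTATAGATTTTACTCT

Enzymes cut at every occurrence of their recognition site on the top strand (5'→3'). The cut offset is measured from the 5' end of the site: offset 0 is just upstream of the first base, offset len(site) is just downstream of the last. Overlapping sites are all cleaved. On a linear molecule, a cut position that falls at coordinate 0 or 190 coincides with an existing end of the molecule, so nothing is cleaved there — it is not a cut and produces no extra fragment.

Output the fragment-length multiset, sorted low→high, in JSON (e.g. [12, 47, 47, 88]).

Per-enzyme occurrences:
  XjeIV TTAC/1: at [54, 87, 117, 183] ⇒ [55, 88, 118, 184]
  YnoV AACAG/1: at [48, 164] ⇒ [49, 165]
  KluV TAGATT/5: at [39, 76, 101, 111, 121, 177] ⇒ [44, 81, 106, 116, 126, 182]
  UxaI GAGA/3: at [6, 64, 152] ⇒ [9, 67, 155]
  EstIV ATATT/4: at [14, 19, 24, 70, 95, 127, 156] ⇒ [18, 23, 28, 74, 99, 131, 160]

Pooled cuts: [9, 18, 23, 28, 44, 49, 55, 67, 74, 81, 88, 99, 106, 116, 118, 126, 131, 155, 160, 165, 182, 184]

Fragment lengths:
  [0,9): 9 bp
  [9,18): 9 bp
  [18,23): 5 bp
  [23,28): 5 bp
  [28,44): 16 bp
  [44,49): 5 bp
  [49,55): 6 bp
  [55,67): 12 bp
  [67,74): 7 bp
  [74,81): 7 bp
  [81,88): 7 bp
  [88,99): 11 bp
  [99,106): 7 bp
  [106,116): 10 bp
  [116,118): 2 bp
  [118,126): 8 bp
  [126,131): 5 bp
  [131,155): 24 bp
  [155,160): 5 bp
  [160,165): 5 bp
  [165,182): 17 bp
  [182,184): 2 bp
  [184,190): 6 bp

[2,2,5,5,5,5,5,5,6,6,7,7,7,7,8,9,9,10,11,12,16,17,24]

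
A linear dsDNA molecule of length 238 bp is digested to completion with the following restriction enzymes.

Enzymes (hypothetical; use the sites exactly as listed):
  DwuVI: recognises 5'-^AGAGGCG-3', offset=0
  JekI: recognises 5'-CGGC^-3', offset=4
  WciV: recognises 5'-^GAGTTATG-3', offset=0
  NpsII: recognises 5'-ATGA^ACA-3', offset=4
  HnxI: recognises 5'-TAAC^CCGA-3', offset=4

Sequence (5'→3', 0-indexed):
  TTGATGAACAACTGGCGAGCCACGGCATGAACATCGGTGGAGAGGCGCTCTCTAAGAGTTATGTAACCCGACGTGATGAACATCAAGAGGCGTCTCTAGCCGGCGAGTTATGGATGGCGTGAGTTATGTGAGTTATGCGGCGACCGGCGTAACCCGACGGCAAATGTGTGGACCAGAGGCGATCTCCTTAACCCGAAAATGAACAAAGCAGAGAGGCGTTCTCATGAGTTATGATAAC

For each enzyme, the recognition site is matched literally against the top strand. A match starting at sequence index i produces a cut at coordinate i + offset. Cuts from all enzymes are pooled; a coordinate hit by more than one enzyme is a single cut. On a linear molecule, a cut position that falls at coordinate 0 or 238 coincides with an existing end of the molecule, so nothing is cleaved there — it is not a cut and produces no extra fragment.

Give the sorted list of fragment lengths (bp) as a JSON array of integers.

[4,5,6,7,7,8,9,9,10,10,12,12,12,13,13,14,15,16,18,19,19]

Scan for sites:
  DwuVI (AGAGGCG, off=0): starts [40, 85, 174, 211] → cuts [40, 85, 174, 211]
  JekI (CGGC, off=4): starts [22, 100, 137, 144, 157] → cuts [26, 104, 141, 148, 161]
  WciV (GAGTTATG, off=0): starts [55, 104, 120, 129, 225] → cuts [55, 104, 120, 129, 225]
  NpsII (ATGAACA, off=4): starts [3, 26, 75, 198] → cuts [7, 30, 79, 202]
  HnxI (TAACCCGA, off=4): starts [63, 149, 188] → cuts [67, 153, 192]

Pooled cuts: [7, 26, 30, 40, 55, 67, 79, 85, 104, 120, 129, 141, 148, 153, 161, 174, 192, 202, 211, 225]

Fragment lengths:
  [0,7): 7 bp
  [7,26): 19 bp
  [26,30): 4 bp
  [30,40): 10 bp
  [40,55): 15 bp
  [55,67): 12 bp
  [67,79): 12 bp
  [79,85): 6 bp
  [85,104): 19 bp
  [104,120): 16 bp
  [120,129): 9 bp
  [129,141): 12 bp
  [141,148): 7 bp
  [148,153): 5 bp
  [153,161): 8 bp
  [161,174): 13 bp
  [174,192): 18 bp
  [192,202): 10 bp
  [202,211): 9 bp
  [211,225): 14 bp
  [225,238): 13 bp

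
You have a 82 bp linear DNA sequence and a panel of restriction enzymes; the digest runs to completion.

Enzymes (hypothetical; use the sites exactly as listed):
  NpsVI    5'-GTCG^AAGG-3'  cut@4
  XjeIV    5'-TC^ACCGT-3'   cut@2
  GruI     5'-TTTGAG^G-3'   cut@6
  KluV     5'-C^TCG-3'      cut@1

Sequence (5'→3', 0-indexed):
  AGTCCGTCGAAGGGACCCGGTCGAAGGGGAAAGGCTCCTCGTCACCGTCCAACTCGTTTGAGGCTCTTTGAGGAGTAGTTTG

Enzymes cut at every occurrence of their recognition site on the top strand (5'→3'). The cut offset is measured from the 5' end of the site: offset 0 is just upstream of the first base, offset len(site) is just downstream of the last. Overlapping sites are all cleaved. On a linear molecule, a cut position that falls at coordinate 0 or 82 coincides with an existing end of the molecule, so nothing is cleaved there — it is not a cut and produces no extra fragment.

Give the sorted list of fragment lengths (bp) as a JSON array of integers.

Scan for sites:
  NpsVI (GTCGAAGG, off=4): starts [5, 19] → cuts [9, 23]
  XjeIV (TCACCGT, off=2): starts [41] → cuts [43]
  GruI (TTTGAGG, off=6): starts [56, 66] → cuts [62, 72]
  KluV (CTCG, off=1): starts [37, 52] → cuts [38, 53]

Pooled cuts: [9, 23, 38, 43, 53, 62, 72]

Fragment lengths:
  [0,9): 9 bp
  [9,23): 14 bp
  [23,38): 15 bp
  [38,43): 5 bp
  [43,53): 10 bp
  [53,62): 9 bp
  [62,72): 10 bp
  [72,82): 10 bp

[5,9,9,10,10,10,14,15]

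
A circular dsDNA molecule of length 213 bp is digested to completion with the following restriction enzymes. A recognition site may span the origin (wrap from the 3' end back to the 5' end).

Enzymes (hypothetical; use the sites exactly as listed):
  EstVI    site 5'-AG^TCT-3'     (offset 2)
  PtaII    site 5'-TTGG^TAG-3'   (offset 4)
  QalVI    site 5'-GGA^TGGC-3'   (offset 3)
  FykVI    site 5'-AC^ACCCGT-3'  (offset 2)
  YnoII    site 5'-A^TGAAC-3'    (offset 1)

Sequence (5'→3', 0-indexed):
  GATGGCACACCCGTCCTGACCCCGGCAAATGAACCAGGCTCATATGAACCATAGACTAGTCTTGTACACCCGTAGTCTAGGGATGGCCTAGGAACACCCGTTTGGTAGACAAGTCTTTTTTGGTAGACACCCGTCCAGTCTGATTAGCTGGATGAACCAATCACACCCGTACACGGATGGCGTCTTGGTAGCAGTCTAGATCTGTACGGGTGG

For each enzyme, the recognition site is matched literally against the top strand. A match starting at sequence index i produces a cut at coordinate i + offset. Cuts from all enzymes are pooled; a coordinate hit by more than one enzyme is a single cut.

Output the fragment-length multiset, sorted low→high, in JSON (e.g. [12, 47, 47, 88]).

Per-enzyme occurrences:
  EstVI AGTCT/2: at [57, 73, 111, 136, 192] ⇒ [59, 75, 113, 138, 194]
  PtaII TTGGTAG/4: at [101, 119, 184] ⇒ [105, 123, 188]
  QalVI GGATGGC/3: at [80, 174, 212] ⇒ [2, 83, 177]
  FykVI ACACCCGT/2: at [6, 65, 93, 126, 162] ⇒ [8, 67, 95, 128, 164]
  YnoII ATGAAC/1: at [28, 43, 151] ⇒ [29, 44, 152]

Pooled cuts: [2, 8, 29, 44, 59, 67, 75, 83, 95, 105, 113, 123, 128, 138, 152, 164, 177, 188, 194]

Fragments:
  2→8: 6 bp
  8→29: 21 bp
  29→44: 15 bp
  44→59: 15 bp
  59→67: 8 bp
  67→75: 8 bp
  75→83: 8 bp
  83→95: 12 bp
  95→105: 10 bp
  105→113: 8 bp
  113→123: 10 bp
  123→128: 5 bp
  128→138: 10 bp
  138→152: 14 bp
  152→164: 12 bp
  164→177: 13 bp
  177→188: 11 bp
  188→194: 6 bp
  194→2 (wrap): 213-194+2 = 21 bp

[5,6,6,8,8,8,8,10,10,10,11,12,12,13,14,15,15,21,21]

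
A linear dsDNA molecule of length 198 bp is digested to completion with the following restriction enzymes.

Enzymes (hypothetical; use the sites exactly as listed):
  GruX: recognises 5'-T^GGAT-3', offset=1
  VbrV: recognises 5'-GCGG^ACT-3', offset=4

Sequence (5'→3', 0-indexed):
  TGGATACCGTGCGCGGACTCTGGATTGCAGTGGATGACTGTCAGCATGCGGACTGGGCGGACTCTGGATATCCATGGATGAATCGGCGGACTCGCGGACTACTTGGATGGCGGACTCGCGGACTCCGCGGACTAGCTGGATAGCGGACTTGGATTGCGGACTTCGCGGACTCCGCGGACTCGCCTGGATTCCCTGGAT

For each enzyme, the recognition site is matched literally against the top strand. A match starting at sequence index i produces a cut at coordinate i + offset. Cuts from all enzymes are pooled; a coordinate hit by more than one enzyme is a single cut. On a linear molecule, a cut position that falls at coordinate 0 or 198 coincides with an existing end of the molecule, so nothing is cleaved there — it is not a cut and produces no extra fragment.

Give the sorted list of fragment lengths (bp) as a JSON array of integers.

Scan for sites:
  GruX (TGGAT, off=1): starts [0, 20, 30, 64, 74, 103, 136, 149, 184, 193] → cuts [1, 21, 31, 65, 75, 104, 137, 150, 185, 194]
  VbrV (GCGGACT, off=4): starts [12, 47, 56, 85, 93, 109, 117, 126, 142, 155, 164, 173] → cuts [16, 51, 60, 89, 97, 113, 121, 130, 146, 159, 168, 177]

Pooled cuts: [1, 16, 21, 31, 51, 60, 65, 75, 89, 97, 104, 113, 121, 130, 137, 146, 150, 159, 168, 177, 185, 194]

Fragments:
  [0,1): 1 bp
  [1,16): 15 bp
  [16,21): 5 bp
  [21,31): 10 bp
  [31,51): 20 bp
  [51,60): 9 bp
  [60,65): 5 bp
  [65,75): 10 bp
  [75,89): 14 bp
  [89,97): 8 bp
  [97,104): 7 bp
  [104,113): 9 bp
  [113,121): 8 bp
  [121,130): 9 bp
  [130,137): 7 bp
  [137,146): 9 bp
  [146,150): 4 bp
  [150,159): 9 bp
  [159,168): 9 bp
  [168,177): 9 bp
  [177,185): 8 bp
  [185,194): 9 bp
  [194,198): 4 bp

[1,4,4,5,5,7,7,8,8,8,9,9,9,9,9,9,9,9,10,10,14,15,20]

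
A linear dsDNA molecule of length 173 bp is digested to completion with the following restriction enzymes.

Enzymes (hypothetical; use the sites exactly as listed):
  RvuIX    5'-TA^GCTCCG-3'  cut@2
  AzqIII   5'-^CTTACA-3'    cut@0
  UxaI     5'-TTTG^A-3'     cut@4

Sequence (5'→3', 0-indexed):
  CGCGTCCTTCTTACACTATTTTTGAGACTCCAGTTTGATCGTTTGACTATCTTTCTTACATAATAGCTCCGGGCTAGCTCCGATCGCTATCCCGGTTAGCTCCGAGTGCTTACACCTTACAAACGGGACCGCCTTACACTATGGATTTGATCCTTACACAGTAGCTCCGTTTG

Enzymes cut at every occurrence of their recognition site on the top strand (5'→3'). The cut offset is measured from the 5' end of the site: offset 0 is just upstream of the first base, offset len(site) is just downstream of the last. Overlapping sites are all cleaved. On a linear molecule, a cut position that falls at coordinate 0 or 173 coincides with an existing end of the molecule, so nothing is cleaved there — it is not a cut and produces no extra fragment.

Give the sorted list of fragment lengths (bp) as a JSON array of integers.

[3,7,8,9,9,10,10,11,11,11,13,15,17,17,22]

Per-enzyme occurrences:
  RvuIX (TAGCTCCG, off=2): starts [63, 74, 96, 161] → cuts [65, 76, 98, 163]
  AzqIII (CTTACA, off=0): starts [9, 54, 108, 115, 132, 152] → cuts [9, 54, 108, 115, 132, 152]
  UxaI (TTTGA, off=4): starts [20, 33, 41, 145] → cuts [24, 37, 45, 149]

Pooled cuts: [9, 24, 37, 45, 54, 65, 76, 98, 108, 115, 132, 149, 152, 163]

Fragments:
  [0,9): 9 bp
  [9,24): 15 bp
  [24,37): 13 bp
  [37,45): 8 bp
  [45,54): 9 bp
  [54,65): 11 bp
  [65,76): 11 bp
  [76,98): 22 bp
  [98,108): 10 bp
  [108,115): 7 bp
  [115,132): 17 bp
  [132,149): 17 bp
  [149,152): 3 bp
  [152,163): 11 bp
  [163,173): 10 bp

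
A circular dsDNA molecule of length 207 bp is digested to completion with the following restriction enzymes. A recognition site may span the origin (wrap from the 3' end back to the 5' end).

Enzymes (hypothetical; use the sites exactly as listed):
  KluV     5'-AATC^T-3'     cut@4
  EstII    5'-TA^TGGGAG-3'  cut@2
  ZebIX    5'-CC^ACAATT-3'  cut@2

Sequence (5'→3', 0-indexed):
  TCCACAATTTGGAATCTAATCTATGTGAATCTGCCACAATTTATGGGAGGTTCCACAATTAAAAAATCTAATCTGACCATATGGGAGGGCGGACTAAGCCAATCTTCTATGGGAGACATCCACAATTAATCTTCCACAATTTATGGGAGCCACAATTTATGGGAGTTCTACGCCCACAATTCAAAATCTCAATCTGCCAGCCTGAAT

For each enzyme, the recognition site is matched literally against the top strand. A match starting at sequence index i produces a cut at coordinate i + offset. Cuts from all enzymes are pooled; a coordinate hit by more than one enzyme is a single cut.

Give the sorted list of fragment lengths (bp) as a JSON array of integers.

Site scan:
  KluV (AATCT, off=4): starts [12, 17, 27, 64, 69, 100, 127, 184, 190] → cuts [16, 21, 31, 68, 73, 104, 131, 188, 194]
  EstII (TATGGGAG, off=2): starts [41, 79, 107, 141, 157] → cuts [43, 81, 109, 143, 159]
  ZebIX (CCACAATT, off=2): starts [1, 33, 52, 119, 133, 149, 173] → cuts [3, 35, 54, 121, 135, 151, 175]

Pooled cuts: [3, 16, 21, 31, 35, 43, 54, 68, 73, 81, 104, 109, 121, 131, 135, 143, 151, 159, 175, 188, 194]

Fragments:
  3→16: 13 bp
  16→21: 5 bp
  21→31: 10 bp
  31→35: 4 bp
  35→43: 8 bp
  43→54: 11 bp
  54→68: 14 bp
  68→73: 5 bp
  73→81: 8 bp
  81→104: 23 bp
  104→109: 5 bp
  109→121: 12 bp
  121→131: 10 bp
  131→135: 4 bp
  135→143: 8 bp
  143→151: 8 bp
  151→159: 8 bp
  159→175: 16 bp
  175→188: 13 bp
  188→194: 6 bp
  194→3 (wrap): 207-194+3 = 16 bp

[4,4,5,5,5,6,8,8,8,8,8,10,10,11,12,13,13,14,16,16,23]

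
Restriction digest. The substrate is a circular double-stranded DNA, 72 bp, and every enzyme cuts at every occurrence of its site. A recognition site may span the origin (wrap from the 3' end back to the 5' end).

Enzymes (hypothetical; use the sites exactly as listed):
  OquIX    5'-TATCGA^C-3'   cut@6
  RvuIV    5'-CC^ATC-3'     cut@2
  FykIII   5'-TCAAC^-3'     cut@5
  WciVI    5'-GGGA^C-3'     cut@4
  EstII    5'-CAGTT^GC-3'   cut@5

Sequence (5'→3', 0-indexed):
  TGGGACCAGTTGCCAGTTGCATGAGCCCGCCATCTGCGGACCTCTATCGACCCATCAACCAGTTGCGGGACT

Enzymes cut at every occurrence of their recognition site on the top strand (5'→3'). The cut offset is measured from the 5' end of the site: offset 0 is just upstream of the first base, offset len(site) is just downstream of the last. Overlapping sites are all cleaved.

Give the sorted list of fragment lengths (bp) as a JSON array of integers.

Per-enzyme occurrences:
  OquIX (TATCGAC, off=6): starts [44] → cuts [50]
  RvuIV (CCATC, off=2): starts [29, 51] → cuts [31, 53]
  FykIII (TCAAC, off=5): starts [54] → cuts [59]
  WciVI (GGGAC, off=4): starts [1, 66] → cuts [5, 70]
  EstII (CAGTTGC, off=5): starts [6, 13, 59] → cuts [11, 18, 64]

All cut coordinates (distinct, sorted): [5, 11, 18, 31, 50, 53, 59, 64, 70]

Fragment lengths:
  5→11: 6 bp
  11→18: 7 bp
  18→31: 13 bp
  31→50: 19 bp
  50→53: 3 bp
  53→59: 6 bp
  59→64: 5 bp
  64→70: 6 bp
  70→5 (wrap): 72-70+5 = 7 bp

[3,5,6,6,6,7,7,13,19]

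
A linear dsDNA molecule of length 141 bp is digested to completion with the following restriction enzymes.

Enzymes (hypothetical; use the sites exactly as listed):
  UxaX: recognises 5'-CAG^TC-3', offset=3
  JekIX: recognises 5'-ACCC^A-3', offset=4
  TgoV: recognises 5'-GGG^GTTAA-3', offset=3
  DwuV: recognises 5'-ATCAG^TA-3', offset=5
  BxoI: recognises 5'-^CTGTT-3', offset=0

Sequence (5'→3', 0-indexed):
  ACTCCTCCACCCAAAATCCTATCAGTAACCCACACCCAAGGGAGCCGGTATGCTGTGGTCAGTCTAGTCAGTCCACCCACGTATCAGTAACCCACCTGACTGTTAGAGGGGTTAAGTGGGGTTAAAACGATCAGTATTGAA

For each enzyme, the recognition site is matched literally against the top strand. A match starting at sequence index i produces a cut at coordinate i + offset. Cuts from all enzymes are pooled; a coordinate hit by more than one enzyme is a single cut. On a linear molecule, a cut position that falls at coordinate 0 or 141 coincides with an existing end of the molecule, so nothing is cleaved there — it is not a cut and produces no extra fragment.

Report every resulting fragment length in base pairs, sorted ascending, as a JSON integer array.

[6,6,6,6,7,7,9,9,10,11,12,13,14,25]

Per-enzyme occurrences:
  UxaX CAGTC/3: at [59, 68] ⇒ [62, 71]
  JekIX ACCCA/4: at [8, 27, 33, 74, 89] ⇒ [12, 31, 37, 78, 93]
  TgoV GGGGTTAA/3: at [107, 117] ⇒ [110, 120]
  DwuV ATCAGTA/5: at [20, 82, 129] ⇒ [25, 87, 134]
  BxoI CTGTT/0: at [99] ⇒ [99]

Pooled cuts: [12, 25, 31, 37, 62, 71, 78, 87, 93, 99, 110, 120, 134]

Fragment lengths:
  [0,12): 12 bp
  [12,25): 13 bp
  [25,31): 6 bp
  [31,37): 6 bp
  [37,62): 25 bp
  [62,71): 9 bp
  [71,78): 7 bp
  [78,87): 9 bp
  [87,93): 6 bp
  [93,99): 6 bp
  [99,110): 11 bp
  [110,120): 10 bp
  [120,134): 14 bp
  [134,141): 7 bp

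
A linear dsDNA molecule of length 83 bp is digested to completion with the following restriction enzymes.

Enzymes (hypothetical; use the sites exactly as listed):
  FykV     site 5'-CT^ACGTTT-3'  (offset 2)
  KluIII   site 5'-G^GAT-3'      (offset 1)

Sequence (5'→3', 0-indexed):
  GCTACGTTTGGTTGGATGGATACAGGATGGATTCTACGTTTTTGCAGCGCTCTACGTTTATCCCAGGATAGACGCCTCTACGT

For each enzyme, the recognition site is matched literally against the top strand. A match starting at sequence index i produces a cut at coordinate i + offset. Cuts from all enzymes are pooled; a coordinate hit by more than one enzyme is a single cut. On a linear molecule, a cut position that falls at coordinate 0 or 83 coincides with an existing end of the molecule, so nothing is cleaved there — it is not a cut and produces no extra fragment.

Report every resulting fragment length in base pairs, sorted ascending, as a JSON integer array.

[3,4,4,6,7,11,13,17,18]

Scan for sites:
  FykV (CTACGTTT, off=2): starts [1, 33, 51] → cuts [3, 35, 53]
  KluIII (GGAT, off=1): starts [13, 17, 24, 28, 65] → cuts [14, 18, 25, 29, 66]

All cut coordinates (distinct, sorted): [3, 14, 18, 25, 29, 35, 53, 66]

Fragments:
  [0,3): 3 bp
  [3,14): 11 bp
  [14,18): 4 bp
  [18,25): 7 bp
  [25,29): 4 bp
  [29,35): 6 bp
  [35,53): 18 bp
  [53,66): 13 bp
  [66,83): 17 bp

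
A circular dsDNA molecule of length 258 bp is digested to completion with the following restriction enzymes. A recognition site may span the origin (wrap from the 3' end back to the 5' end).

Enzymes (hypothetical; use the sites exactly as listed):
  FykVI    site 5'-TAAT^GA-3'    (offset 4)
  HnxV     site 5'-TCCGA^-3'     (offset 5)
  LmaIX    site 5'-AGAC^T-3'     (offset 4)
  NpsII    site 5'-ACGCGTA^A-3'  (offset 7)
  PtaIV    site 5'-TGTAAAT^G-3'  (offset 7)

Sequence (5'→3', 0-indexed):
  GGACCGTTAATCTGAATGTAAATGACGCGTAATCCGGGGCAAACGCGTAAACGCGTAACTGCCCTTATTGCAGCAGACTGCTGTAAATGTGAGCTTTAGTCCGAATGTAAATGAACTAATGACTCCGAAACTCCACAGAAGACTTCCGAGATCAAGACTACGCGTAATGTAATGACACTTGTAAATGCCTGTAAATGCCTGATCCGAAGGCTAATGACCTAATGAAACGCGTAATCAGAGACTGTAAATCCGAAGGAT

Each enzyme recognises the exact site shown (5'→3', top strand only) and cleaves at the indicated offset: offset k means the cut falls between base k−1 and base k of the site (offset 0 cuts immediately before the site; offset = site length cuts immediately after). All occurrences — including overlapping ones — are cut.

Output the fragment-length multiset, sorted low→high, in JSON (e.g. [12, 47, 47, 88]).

Site scan:
  FykVI (TAATGA, off=4): starts [116, 169, 211, 219] → cuts [120, 173, 215, 223]
  HnxV (TCCGA, off=5): starts [99, 123, 144, 202, 248] → cuts [104, 128, 149, 207, 253]
  LmaIX (AGACT, off=4): starts [74, 139, 154, 238] → cuts [78, 143, 158, 242]
  NpsII (ACGCGTAA, off=7): starts [24, 42, 50, 159, 226] → cuts [31, 49, 57, 166, 233]
  PtaIV (TGTAAATG, off=7): starts [16, 81, 105, 179, 189] → cuts [23, 88, 112, 186, 196]

Pooled cuts: [23, 31, 49, 57, 78, 88, 104, 112, 120, 128, 143, 149, 158, 166, 173, 186, 196, 207, 215, 223, 233, 242, 253]

Fragments:
  23→31: 8 bp
  31→49: 18 bp
  49→57: 8 bp
  57→78: 21 bp
  78→88: 10 bp
  88→104: 16 bp
  104→112: 8 bp
  112→120: 8 bp
  120→128: 8 bp
  128→143: 15 bp
  143→149: 6 bp
  149→158: 9 bp
  158→166: 8 bp
  166→173: 7 bp
  173→186: 13 bp
  186→196: 10 bp
  196→207: 11 bp
  207→215: 8 bp
  215→223: 8 bp
  223→233: 10 bp
  233→242: 9 bp
  242→253: 11 bp
  253→23 (wrap): 258-253+23 = 28 bp

[6,7,8,8,8,8,8,8,8,8,9,9,10,10,10,11,11,13,15,16,18,21,28]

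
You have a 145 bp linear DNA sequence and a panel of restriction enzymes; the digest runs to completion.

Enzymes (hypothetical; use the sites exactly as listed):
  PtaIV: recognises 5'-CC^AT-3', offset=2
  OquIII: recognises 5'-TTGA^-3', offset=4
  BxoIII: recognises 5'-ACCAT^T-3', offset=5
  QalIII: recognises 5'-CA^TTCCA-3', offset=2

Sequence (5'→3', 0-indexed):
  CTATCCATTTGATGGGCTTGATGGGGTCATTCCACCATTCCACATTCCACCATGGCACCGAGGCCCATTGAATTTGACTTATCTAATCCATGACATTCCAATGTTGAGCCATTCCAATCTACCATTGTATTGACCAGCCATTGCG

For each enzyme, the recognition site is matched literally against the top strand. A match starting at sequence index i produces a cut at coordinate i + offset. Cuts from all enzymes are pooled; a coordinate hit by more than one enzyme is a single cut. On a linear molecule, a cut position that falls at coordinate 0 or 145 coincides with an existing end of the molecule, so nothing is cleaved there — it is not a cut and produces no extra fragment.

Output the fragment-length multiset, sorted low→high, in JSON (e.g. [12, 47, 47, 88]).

[1,1,1,2,3,5,6,6,6,6,6,6,6,7,7,8,8,9,12,12,12,15]

Site scan:
  PtaIV CCAT/2: at [4, 34, 49, 64, 87, 108, 121, 137] ⇒ [6, 36, 51, 66, 89, 110, 123, 139]
  OquIII TTGA/4: at [8, 17, 67, 73, 103, 129] ⇒ [12, 21, 71, 77, 107, 133]
  BxoIII ACCATT/5: at [33, 120] ⇒ [38, 125]
  QalIII CATTCCA/2: at [27, 35, 42, 93, 109] ⇒ [29, 37, 44, 95, 111]

Pooled cuts: [6, 12, 21, 29, 36, 37, 38, 44, 51, 66, 71, 77, 89, 95, 107, 110, 111, 123, 125, 133, 139]

Fragments:
  [0,6): 6 bp
  [6,12): 6 bp
  [12,21): 9 bp
  [21,29): 8 bp
  [29,36): 7 bp
  [36,37): 1 bp
  [37,38): 1 bp
  [38,44): 6 bp
  [44,51): 7 bp
  [51,66): 15 bp
  [66,71): 5 bp
  [71,77): 6 bp
  [77,89): 12 bp
  [89,95): 6 bp
  [95,107): 12 bp
  [107,110): 3 bp
  [110,111): 1 bp
  [111,123): 12 bp
  [123,125): 2 bp
  [125,133): 8 bp
  [133,139): 6 bp
  [139,145): 6 bp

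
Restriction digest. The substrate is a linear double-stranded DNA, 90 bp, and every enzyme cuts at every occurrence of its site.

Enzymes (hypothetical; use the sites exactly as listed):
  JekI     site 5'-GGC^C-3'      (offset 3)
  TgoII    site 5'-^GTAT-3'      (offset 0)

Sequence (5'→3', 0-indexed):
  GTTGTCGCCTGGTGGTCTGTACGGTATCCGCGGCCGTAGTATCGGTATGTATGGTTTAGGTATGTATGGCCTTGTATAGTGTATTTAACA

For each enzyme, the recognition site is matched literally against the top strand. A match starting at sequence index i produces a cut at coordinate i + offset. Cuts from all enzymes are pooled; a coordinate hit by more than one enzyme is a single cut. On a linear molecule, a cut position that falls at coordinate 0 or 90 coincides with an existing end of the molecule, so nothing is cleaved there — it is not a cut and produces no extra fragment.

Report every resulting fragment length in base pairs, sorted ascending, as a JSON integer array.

[3,4,4,4,6,7,7,10,11,11,23]

Per-enzyme occurrences:
  JekI (GGCC, off=3): starts [31, 67] → cuts [34, 70]
  TgoII (GTAT, off=0): starts [23, 38, 44, 48, 59, 63, 73, 80] → cuts [23, 38, 44, 48, 59, 63, 73, 80]

Pooled cuts: [23, 34, 38, 44, 48, 59, 63, 70, 73, 80]

Fragment lengths:
  [0,23): 23 bp
  [23,34): 11 bp
  [34,38): 4 bp
  [38,44): 6 bp
  [44,48): 4 bp
  [48,59): 11 bp
  [59,63): 4 bp
  [63,70): 7 bp
  [70,73): 3 bp
  [73,80): 7 bp
  [80,90): 10 bp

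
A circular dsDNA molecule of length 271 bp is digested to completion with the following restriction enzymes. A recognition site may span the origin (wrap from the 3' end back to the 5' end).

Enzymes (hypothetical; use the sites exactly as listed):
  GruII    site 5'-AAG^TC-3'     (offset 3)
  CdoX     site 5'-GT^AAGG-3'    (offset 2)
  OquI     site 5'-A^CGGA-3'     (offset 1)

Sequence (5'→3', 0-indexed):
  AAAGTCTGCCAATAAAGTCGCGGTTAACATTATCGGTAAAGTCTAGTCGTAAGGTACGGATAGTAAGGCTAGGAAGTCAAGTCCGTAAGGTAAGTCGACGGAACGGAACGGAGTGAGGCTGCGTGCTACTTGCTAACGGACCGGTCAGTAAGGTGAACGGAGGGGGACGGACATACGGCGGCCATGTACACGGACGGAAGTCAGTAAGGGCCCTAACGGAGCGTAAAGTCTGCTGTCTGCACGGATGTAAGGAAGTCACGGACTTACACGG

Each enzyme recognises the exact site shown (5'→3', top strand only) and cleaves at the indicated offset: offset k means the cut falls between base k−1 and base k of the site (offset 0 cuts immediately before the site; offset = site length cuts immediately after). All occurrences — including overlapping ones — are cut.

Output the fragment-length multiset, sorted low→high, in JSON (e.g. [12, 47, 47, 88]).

Per-enzyme occurrences:
  GruII (AAGTC, off=3): starts [1, 14, 38, 73, 78, 91, 197, 225, 252] → cuts [4, 17, 41, 76, 81, 94, 200, 228, 255]
  CdoX (GTAAGG, off=2): starts [48, 62, 84, 147, 203, 246] → cuts [50, 64, 86, 149, 205, 248]
  OquI (ACGGA, off=1): starts [55, 97, 102, 107, 135, 156, 166, 189, 193, 215, 240, 257, 267] → cuts [56, 98, 103, 108, 136, 157, 167, 190, 194, 216, 241, 258, 268]

All cut coordinates (distinct, sorted): [4, 17, 41, 50, 56, 64, 76, 81, 86, 94, 98, 103, 108, 136, 149, 157, 167, 190, 194, 200, 205, 216, 228, 241, 248, 255, 258, 268]

Fragment lengths:
  4→17: 13 bp
  17→41: 24 bp
  41→50: 9 bp
  50→56: 6 bp
  56→64: 8 bp
  64→76: 12 bp
  76→81: 5 bp
  81→86: 5 bp
  86→94: 8 bp
  94→98: 4 bp
  98→103: 5 bp
  103→108: 5 bp
  108→136: 28 bp
  136→149: 13 bp
  149→157: 8 bp
  157→167: 10 bp
  167→190: 23 bp
  190→194: 4 bp
  194→200: 6 bp
  200→205: 5 bp
  205→216: 11 bp
  216→228: 12 bp
  228→241: 13 bp
  241→248: 7 bp
  248→255: 7 bp
  255→258: 3 bp
  258→268: 10 bp
  268→4 (wrap): 271-268+4 = 7 bp

[3,4,4,5,5,5,5,5,6,6,7,7,7,8,8,8,9,10,10,11,12,12,13,13,13,23,24,28]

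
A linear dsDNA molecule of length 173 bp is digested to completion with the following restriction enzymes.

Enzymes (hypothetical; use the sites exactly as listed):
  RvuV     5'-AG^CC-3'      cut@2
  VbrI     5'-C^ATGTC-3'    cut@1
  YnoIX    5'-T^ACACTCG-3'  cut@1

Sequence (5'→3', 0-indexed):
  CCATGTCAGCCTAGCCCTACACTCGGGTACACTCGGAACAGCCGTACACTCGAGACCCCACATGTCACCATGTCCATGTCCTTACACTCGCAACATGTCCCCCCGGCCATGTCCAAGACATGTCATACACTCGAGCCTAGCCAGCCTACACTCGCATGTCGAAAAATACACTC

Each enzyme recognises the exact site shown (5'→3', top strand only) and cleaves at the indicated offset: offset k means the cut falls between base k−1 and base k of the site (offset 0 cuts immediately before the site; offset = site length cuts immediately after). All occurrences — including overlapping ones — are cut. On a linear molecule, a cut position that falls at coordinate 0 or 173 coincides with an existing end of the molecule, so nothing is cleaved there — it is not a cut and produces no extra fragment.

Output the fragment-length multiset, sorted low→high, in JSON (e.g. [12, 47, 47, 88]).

Per-enzyme occurrences:
  RvuV (AGCC, off=2): starts [7, 12, 39, 133, 138, 142] → cuts [9, 14, 41, 135, 140, 144]
  VbrI (CATGTC, off=1): starts [1, 60, 68, 74, 93, 107, 118, 154] → cuts [2, 61, 69, 75, 94, 108, 119, 155]
  YnoIX (TACACTCG, off=1): starts [17, 27, 44, 82, 125, 146] → cuts [18, 28, 45, 83, 126, 147]

Pooled cuts: [2, 9, 14, 18, 28, 41, 45, 61, 69, 75, 83, 94, 108, 119, 126, 135, 140, 144, 147, 155]

Fragments:
  [0,2): 2 bp
  [2,9): 7 bp
  [9,14): 5 bp
  [14,18): 4 bp
  [18,28): 10 bp
  [28,41): 13 bp
  [41,45): 4 bp
  [45,61): 16 bp
  [61,69): 8 bp
  [69,75): 6 bp
  [75,83): 8 bp
  [83,94): 11 bp
  [94,108): 14 bp
  [108,119): 11 bp
  [119,126): 7 bp
  [126,135): 9 bp
  [135,140): 5 bp
  [140,144): 4 bp
  [144,147): 3 bp
  [147,155): 8 bp
  [155,173): 18 bp

[2,3,4,4,4,5,5,6,7,7,8,8,8,9,10,11,11,13,14,16,18]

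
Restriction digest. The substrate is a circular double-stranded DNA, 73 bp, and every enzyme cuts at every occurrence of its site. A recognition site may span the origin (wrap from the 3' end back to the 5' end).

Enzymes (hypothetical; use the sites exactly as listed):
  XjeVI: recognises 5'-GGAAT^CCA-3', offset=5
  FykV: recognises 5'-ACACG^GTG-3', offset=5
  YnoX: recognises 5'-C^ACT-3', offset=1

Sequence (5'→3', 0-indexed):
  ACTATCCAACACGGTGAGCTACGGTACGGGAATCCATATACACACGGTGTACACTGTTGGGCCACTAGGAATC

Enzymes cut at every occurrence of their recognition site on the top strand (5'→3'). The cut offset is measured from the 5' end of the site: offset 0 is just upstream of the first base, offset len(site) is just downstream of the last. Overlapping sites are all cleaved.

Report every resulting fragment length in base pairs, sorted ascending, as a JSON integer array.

Site scan:
  XjeVI GGAATCCA/5: at [28] ⇒ [33]
  FykV ACACGGTG/5: at [8, 41] ⇒ [13, 46]
  YnoX CACT/1: at [51, 62, 72] ⇒ [0, 52, 63]

Pooled cuts: [0, 13, 33, 46, 52, 63]

Fragments:
  0→13: 13 bp
  13→33: 20 bp
  33→46: 13 bp
  46→52: 6 bp
  52→63: 11 bp
  63→0 (wrap): 73-63+0 = 10 bp

[6,10,11,13,13,20]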